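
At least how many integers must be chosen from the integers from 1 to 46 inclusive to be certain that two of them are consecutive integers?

Partition {1, …, 46} into 23 pairs: {1,2}, {3,4}, …, {45,46}.
Choosing 23 integers — say the 23 even numbers 2, 4, …, 46 — takes one from each pair and avoids the property.
Choosing 24 forces two into the same pair by pigeonhole, and those are consecutive. So 24.

24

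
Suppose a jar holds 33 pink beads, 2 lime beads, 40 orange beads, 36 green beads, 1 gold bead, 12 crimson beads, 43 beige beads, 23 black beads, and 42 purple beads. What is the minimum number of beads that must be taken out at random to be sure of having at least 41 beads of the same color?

228

Treat the 9 colors as pigeonholes.
In the worst case we take at most 40 of each color, but all 33 pink, all 2 lime, all 36 green, all 1 gold, all 12 crimson, and all 23 black (fewer than 40), giving 33 + 2 + 40 + 36 + 1 + 12 + 40 + 23 + 40 = 227.
One more bead then forces some color to 41, so 227 + 1 = 228.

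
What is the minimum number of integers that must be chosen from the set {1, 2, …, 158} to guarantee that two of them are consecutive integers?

Partition {1, …, 158} into 79 pairs: {1,2}, {3,4}, …, {157,158}.
Choosing 79 integers — say the 79 even numbers 2, 4, …, 158 — takes one from each pair and avoids the property.
Choosing 80 forces two into the same pair by pigeonhole, and those are consecutive. So 80.

80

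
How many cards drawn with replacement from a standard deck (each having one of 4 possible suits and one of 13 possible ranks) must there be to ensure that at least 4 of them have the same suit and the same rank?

157

There are 4 × 13 = 52 (suit, rank) combinations acting as pigeonholes.
With 52 × 3 = 156 cards drawn with replacement from a standard deck we could place exactly 3 in each, with no (suit, rank) pair reaching 4.
One more forces some (suit, rank) pair to hold 4, so 156 + 1 = 157.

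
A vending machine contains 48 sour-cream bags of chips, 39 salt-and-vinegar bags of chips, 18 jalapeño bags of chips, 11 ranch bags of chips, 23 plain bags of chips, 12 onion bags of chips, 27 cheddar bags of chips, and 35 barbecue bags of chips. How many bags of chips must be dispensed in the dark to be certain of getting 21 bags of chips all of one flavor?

Treat the 8 flavors as pigeonholes.
In the worst case we take at most 20 of each flavor, but all 18 jalapeño, all 11 ranch, and all 12 onion (fewer than 20), giving 20 + 20 + 18 + 11 + 20 + 12 + 20 + 20 = 141.
One more bag of chips then forces some flavor to 21, so 141 + 1 = 142.

142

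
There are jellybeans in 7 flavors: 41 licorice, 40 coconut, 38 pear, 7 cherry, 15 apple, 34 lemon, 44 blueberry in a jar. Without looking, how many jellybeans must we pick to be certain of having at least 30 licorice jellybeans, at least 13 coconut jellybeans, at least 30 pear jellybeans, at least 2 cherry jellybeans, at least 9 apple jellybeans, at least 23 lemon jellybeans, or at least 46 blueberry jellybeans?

Each of the 7 flavors has its own threshold; avoid all of them simultaneously.
The worst case stops just short of every target: 29 licorice, 12 coconut, 29 pear, 1 cherry, 8 apple, 22 lemon, all 44 blueberry — 29 + 12 + 29 + 1 + 8 + 22 + 44 = 145 jellybeans.
One more jellybean must push some flavor to its target, so 145 + 1 = 146.

146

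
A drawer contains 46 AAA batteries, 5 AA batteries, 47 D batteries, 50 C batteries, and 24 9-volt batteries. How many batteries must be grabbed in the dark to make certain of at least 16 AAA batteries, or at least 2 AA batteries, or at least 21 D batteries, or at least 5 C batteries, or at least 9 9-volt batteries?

49

Each of the 5 types has its own threshold; avoid all of them simultaneously.
The worst case stops just short of every target: 15 AAA, 1 AA, 20 D, 4 C, 8 9-volt — 15 + 1 + 20 + 4 + 8 = 48 batteries.
One more battery must push some type to its target, so 48 + 1 = 49.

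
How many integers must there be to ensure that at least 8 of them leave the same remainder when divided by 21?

There are 21 residue classes modulo 21 acting as pigeonholes.
With 21 × 7 = 147 integers we could place exactly 7 in each, with no class reaching 8.
One more forces some class to hold 8, so 147 + 1 = 148.

148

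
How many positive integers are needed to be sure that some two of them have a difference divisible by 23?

24

Two integers differ by a multiple of 23 exactly when they share a remainder mod 23.
There are 23 residue classes mod 23, so 23 integers can all lie in distinct classes.
One more integer must repeat a residue, giving a difference divisible by 23. So n = 23 + 1 = 24.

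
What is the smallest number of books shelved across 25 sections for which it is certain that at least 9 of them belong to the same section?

201

There are 25 sections acting as pigeonholes.
With 25 × 8 = 200 books we could place exactly 8 in each, with no class reaching 9.
One more forces some class to hold 9, so 200 + 1 = 201.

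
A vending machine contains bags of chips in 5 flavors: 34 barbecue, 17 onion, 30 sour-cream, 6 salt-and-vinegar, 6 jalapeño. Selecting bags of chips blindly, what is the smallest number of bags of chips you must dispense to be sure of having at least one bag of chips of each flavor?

88

The hardest flavor to obtain is salt-and-vinegar: we could draw every other bag of chips first — 93 − 6 = 87 bags of chips — without a single salt-and-vinegar one.
The next draw must be salt-and-vinegar, so 87 + 1 = 88.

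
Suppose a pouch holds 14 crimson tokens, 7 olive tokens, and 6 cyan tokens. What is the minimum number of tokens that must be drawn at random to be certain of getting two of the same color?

4

Treat the 3 colors as pigeonholes.
The worst case takes 1 token of each color without reaching 2 of any: 3 × 1 = 3.
The next token must bring some color to 2, so 3 + 1 = 4.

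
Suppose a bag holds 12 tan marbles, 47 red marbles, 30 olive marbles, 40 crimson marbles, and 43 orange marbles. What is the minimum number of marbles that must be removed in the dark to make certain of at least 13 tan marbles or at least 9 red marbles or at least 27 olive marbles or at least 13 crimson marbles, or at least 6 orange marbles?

64

The worst case stops just short of every target: 12 tan, 8 red, 26 olive, 12 crimson, 5 orange — 12 + 8 + 26 + 12 + 5 = 63 marbles.
One more marble must push some color to its target, so 63 + 1 = 64.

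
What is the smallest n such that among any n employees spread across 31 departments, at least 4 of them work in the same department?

94

There are 31 departments acting as pigeonholes.
With 31 × 3 = 93 employees we could place exactly 3 in each, with no class reaching 4.
One more forces some class to hold 4, so 93 + 1 = 94.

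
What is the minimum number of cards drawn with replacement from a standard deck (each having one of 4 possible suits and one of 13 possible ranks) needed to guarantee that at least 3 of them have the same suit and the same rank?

There are 4 × 13 = 52 (suit, rank) combinations acting as pigeonholes.
With 52 × 2 = 104 cards drawn with replacement from a standard deck we could place exactly 2 in each, with no (suit, rank) pair reaching 3.
One more forces some (suit, rank) pair to hold 3, so 104 + 1 = 105.

105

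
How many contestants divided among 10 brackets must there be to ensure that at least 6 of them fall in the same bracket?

There are 10 brackets acting as pigeonholes.
With 10 × 5 = 50 contestants we could place exactly 5 in each, with no class reaching 6.
One more forces some class to hold 6, so 50 + 1 = 51.

51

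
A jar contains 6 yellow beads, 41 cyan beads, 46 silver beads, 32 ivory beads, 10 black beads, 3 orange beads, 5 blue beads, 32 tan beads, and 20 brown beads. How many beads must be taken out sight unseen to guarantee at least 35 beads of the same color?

Treat the 9 colors as pigeonholes.
In the worst case we take at most 34 of each color, but all 6 yellow, all 32 ivory, all 10 black, all 3 orange, all 5 blue, all 32 tan, and all 20 brown (fewer than 34), giving 6 + 34 + 34 + 32 + 10 + 3 + 5 + 32 + 20 = 176.
One more bead then forces some color to 35, so 176 + 1 = 177.

177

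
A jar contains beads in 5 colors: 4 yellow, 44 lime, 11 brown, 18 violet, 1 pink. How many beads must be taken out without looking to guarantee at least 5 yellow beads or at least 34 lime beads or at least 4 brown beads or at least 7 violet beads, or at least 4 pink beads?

48

Each of the 5 colors has its own threshold; avoid all of them simultaneously.
The worst case stops just short of every target: 4 yellow, 33 lime, 3 brown, 6 violet, all 1 pink — 4 + 33 + 3 + 6 + 1 = 47 beads.
One more bead must push some color to its target, so 47 + 1 = 48.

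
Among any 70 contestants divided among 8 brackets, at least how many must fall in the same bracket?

If each of the 8 brackets held at most 8, the total would be at most 8 × 8 = 64 < 70, a contradiction.
So at least one holds ⌈70/8⌉ = 9.

9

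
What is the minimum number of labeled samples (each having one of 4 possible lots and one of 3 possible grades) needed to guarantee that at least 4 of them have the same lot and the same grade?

There are 4 × 3 = 12 (lot, grade) combinations acting as pigeonholes.
With 12 × 3 = 36 labeled samples we could place exactly 3 in each, with no (lot, grade) pair reaching 4.
One more forces some (lot, grade) pair to hold 4, so 36 + 1 = 37.

37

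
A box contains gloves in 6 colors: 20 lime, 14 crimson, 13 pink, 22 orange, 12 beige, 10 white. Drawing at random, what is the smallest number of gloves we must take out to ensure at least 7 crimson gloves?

84

The worst case draws every non-crimson glove first: 20 + 13 + 22 + 12 + 10 = 77.
The next 7 draws are then forced to be crimson, giving 77 + 7 = 84.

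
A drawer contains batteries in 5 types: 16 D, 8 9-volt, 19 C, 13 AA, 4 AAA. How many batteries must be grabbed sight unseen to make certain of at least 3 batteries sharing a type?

11

Treat the 5 types as pigeonholes.
The worst case takes 2 batteries of each type without reaching 3 of any: 5 × 2 = 10.
The next battery must bring some type to 3, so 10 + 1 = 11.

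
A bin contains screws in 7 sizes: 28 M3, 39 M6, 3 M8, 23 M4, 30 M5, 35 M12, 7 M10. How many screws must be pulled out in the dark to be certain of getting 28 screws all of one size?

142

In the worst case we take at most 27 of each size, but all 3 M8, all 23 M4, and all 7 M10 (fewer than 27), giving 27 + 27 + 3 + 23 + 27 + 27 + 7 = 141.
One more screw then forces some size to 28, so 141 + 1 = 142.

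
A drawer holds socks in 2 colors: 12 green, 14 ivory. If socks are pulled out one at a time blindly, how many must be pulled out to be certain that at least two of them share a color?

3

The worst case takes 1 sock of each color without reaching 2 of any: 2 × 1 = 2.
The next sock must bring some color to 2, so 2 + 1 = 3.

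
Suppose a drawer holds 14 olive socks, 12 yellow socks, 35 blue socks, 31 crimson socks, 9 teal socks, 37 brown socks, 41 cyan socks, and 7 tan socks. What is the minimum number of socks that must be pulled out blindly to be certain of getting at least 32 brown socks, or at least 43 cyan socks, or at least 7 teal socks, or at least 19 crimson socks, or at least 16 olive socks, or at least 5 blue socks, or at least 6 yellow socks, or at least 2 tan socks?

121

Each of the 8 colors has its own threshold; avoid all of them simultaneously.
The worst case stops just short of every target: all 14 olive, 5 yellow, 4 blue, 18 crimson, 6 teal, 31 brown, all 41 cyan, 1 tan — 14 + 5 + 4 + 18 + 6 + 31 + 41 + 1 = 120 socks.
One more sock must push some color to its target, so 120 + 1 = 121.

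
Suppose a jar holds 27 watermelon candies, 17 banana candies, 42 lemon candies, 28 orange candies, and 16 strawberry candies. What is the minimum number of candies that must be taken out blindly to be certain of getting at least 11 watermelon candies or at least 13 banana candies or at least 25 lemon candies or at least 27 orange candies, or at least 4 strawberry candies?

76

The worst case stops just short of every target: 10 watermelon, 12 banana, 24 lemon, 26 orange, 3 strawberry — 10 + 12 + 24 + 26 + 3 = 75 candies.
One more candy must push some flavor to its target, so 75 + 1 = 76.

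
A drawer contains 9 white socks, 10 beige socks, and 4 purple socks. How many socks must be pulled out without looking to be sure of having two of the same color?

4

Treat the 3 colors as pigeonholes.
The worst case takes 1 sock of each color without reaching 2 of any: 3 × 1 = 3.
The next sock must bring some color to 2, so 3 + 1 = 4.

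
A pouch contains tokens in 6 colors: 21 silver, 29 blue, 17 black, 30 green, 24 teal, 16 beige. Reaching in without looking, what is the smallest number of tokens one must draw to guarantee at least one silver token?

The worst case draws every non-silver token first: 29 + 17 + 30 + 24 + 16 = 116.
The next draw is then forced to be silver, giving 116 + 1 = 117.

117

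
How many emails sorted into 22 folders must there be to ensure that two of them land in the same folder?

There are 22 folders acting as pigeonholes.
With 22 emails we could place one in each, avoiding any repeat.
One more forces some class to hold 2, so 22 + 1 = 23.

23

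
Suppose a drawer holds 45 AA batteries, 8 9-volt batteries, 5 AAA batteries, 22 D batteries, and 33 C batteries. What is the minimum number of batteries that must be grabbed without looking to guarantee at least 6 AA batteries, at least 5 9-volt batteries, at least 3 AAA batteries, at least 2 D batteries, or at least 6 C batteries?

18

Each of the 5 types has its own threshold; avoid all of them simultaneously.
The worst case stops just short of every target: 5 AA, 4 9-volt, 2 AAA, 1 D, 5 C — 5 + 4 + 2 + 1 + 5 = 17 batteries.
One more battery must push some type to its target, so 17 + 1 = 18.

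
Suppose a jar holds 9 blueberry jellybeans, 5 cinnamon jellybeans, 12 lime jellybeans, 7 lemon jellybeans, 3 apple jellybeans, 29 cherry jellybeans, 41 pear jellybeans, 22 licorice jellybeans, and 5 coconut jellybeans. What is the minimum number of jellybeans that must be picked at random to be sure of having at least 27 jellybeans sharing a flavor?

116

In the worst case we take at most 26 of each flavor, but all 9 blueberry, all 5 cinnamon, all 12 lime, all 7 lemon, all 3 apple, all 22 licorice, and all 5 coconut (fewer than 26), giving 9 + 5 + 12 + 7 + 3 + 26 + 26 + 22 + 5 = 115.
One more jellybean then forces some flavor to 27, so 115 + 1 = 116.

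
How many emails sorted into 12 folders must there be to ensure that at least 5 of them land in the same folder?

There are 12 folders acting as pigeonholes.
With 12 × 4 = 48 emails we could place exactly 4 in each, with no class reaching 5.
One more forces some class to hold 5, so 48 + 1 = 49.

49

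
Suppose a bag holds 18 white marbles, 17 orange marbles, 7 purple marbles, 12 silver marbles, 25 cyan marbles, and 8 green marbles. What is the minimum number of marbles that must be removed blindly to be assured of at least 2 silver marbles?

To avoid silver marbles as long as possible, exhaust the other 5 colors first.
The worst case draws every non-silver marble first: 18 + 17 + 7 + 25 + 8 = 75.
The next 2 draws are then forced to be silver, giving 75 + 2 = 77.

77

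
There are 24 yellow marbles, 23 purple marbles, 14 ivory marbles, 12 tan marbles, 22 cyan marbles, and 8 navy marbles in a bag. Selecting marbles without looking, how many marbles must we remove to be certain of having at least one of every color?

96

The hardest color to obtain is navy: we could draw every other marble first — 103 − 8 = 95 marbles — without a single navy one.
The next draw must be navy, so 95 + 1 = 96.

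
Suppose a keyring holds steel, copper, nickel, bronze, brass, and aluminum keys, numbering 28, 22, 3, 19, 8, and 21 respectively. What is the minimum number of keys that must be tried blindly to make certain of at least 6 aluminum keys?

The worst case draws every non-aluminum key first: 28 + 22 + 3 + 19 + 8 = 80.
The next 6 draws are then forced to be aluminum, giving 80 + 6 = 86.

86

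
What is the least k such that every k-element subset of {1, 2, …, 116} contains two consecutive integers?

59

Partition {1, …, 116} into 58 pairs: {1,2}, {3,4}, …, {115,116}.
Choosing 58 integers — say the 58 even numbers 2, 4, …, 116 — takes one from each pair and avoids the property.
Choosing 59 forces two into the same pair by pigeonhole, and those are consecutive. So 59.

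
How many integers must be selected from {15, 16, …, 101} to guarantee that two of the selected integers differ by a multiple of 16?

Group the integers by remainder mod 16; there are 16 residue classes, each nonempty in this range.
Choosing one from each class (16 integers) avoids any shared remainder.
One more choice must repeat a class, so two differ by a multiple of 16. Hence 16 + 1 = 17.

17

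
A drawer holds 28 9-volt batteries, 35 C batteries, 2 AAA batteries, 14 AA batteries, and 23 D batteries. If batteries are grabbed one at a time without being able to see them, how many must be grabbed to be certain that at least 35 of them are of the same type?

102

In the worst case we take at most 34 of each type, but all 28 9-volt, all 2 AAA, all 14 AA, and all 23 D (fewer than 34), giving 28 + 34 + 2 + 14 + 23 = 101.
One more battery then forces some type to 35, so 101 + 1 = 102.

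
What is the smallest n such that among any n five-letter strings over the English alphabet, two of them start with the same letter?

There are 26 possible first letters acting as pigeonholes.
With 26 five-letter strings over the English alphabet we could place one in each, avoiding any repeat.
One more forces some class to hold 2, so 26 + 1 = 27.

27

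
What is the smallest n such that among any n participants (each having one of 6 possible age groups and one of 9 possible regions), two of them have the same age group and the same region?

There are 6 × 9 = 54 (age group, region) combinations acting as pigeonholes.
With 54 participants we could place one in each, avoiding any repeat.
One more forces some (age group, region) pair to hold 2, so 54 + 1 = 55.

55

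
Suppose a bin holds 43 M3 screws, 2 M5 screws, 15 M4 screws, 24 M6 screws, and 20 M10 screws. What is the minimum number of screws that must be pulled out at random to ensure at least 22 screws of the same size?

In the worst case we take at most 21 of each size, but all 2 M5, all 15 M4, and all 20 M10 (fewer than 21), giving 21 + 2 + 15 + 21 + 20 = 79.
One more screw then forces some size to 22, so 79 + 1 = 80.

80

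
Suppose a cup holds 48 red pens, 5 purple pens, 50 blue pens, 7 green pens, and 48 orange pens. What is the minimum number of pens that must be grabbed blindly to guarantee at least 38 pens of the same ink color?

124

Treat the 5 ink colors as pigeonholes.
In the worst case we take at most 37 of each ink color, but all 5 purple and all 7 green (fewer than 37), giving 37 + 5 + 37 + 7 + 37 = 123.
One more pen then forces some ink color to 38, so 123 + 1 = 124.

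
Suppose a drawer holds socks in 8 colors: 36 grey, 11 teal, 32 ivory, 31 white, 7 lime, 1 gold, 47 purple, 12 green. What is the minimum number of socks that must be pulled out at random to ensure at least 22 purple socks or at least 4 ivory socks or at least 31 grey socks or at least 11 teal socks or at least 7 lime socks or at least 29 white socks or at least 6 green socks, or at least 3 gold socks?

The worst case stops just short of every target: 30 grey, 10 teal, 3 ivory, 28 white, 6 lime, all 1 gold, 21 purple, 5 green — 30 + 10 + 3 + 28 + 6 + 1 + 21 + 5 = 104 socks.
One more sock must push some color to its target, so 104 + 1 = 105.

105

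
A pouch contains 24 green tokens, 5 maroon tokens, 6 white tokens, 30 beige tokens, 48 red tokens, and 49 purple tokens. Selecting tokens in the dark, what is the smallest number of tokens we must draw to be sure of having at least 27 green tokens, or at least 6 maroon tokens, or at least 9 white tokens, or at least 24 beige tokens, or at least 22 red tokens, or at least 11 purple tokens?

90

Each of the 6 colors has its own threshold; avoid all of them simultaneously.
The worst case stops just short of every target: all 24 green, 5 maroon, all 6 white, 23 beige, 21 red, 10 purple — 24 + 5 + 6 + 23 + 21 + 10 = 89 tokens.
One more token must push some color to its target, so 89 + 1 = 90.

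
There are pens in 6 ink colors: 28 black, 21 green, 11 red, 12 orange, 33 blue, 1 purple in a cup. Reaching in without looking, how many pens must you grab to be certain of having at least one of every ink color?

106

The hardest ink color to obtain is purple: we could draw every other pen first — 106 − 1 = 105 pens — without a single purple one.
The next draw must be purple, so 105 + 1 = 106.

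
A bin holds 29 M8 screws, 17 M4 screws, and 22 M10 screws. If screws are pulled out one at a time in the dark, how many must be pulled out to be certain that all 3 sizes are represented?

The hardest size to obtain is M4: we could draw every other screw first — 68 − 17 = 51 screws — without a single M4 one.
The next draw must be M4, so 51 + 1 = 52.

52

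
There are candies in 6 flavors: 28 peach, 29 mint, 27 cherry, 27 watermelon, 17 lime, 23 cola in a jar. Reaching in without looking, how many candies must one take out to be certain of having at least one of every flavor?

The hardest flavor to obtain is lime: we could draw every other candy first — 151 − 17 = 134 candies — without a single lime one.
The next draw must be lime, so 134 + 1 = 135.

135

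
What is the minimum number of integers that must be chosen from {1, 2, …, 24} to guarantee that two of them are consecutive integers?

13

Partition {1, …, 24} into 12 pairs: {1,2}, {3,4}, …, {23,24}.
Choosing 12 integers — say the 12 even numbers 2, 4, …, 24 — takes one from each pair and avoids the property.
Choosing 13 forces two into the same pair by pigeonhole, and those are consecutive. So 13.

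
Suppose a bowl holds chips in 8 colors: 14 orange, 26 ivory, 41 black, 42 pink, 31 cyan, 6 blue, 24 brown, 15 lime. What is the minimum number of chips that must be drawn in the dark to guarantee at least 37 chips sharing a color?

In the worst case we take at most 36 of each color, but all 14 orange, all 26 ivory, all 31 cyan, all 6 blue, all 24 brown, and all 15 lime (fewer than 36), giving 14 + 26 + 36 + 36 + 31 + 6 + 24 + 15 = 188.
One more chip then forces some color to 37, so 188 + 1 = 189.

189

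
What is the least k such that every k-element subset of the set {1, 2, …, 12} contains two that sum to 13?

Partition {1, …, 12} into 6 pairs: {1,12}, {2,11}, …, {6,7}.
Choosing 6 integers — say the integers 1 through 6 — takes one from each pair and avoids the property.
Choosing 7 forces two into the same pair by pigeonhole, and those sum to 13. So 7.

7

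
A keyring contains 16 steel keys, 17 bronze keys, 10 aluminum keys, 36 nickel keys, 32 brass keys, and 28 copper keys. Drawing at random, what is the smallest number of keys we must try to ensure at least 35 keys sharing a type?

Treat the 6 types as pigeonholes.
In the worst case we take at most 34 of each type, but all 16 steel, all 17 bronze, all 10 aluminum, all 32 brass, and all 28 copper (fewer than 34), giving 16 + 17 + 10 + 34 + 32 + 28 = 137.
One more key then forces some type to 35, so 137 + 1 = 138.

138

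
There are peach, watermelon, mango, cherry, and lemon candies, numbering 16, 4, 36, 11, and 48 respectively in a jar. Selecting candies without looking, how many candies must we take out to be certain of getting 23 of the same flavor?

76

In the worst case we take at most 22 of each flavor, but all 16 peach, all 4 watermelon, and all 11 cherry (fewer than 22), giving 16 + 4 + 22 + 11 + 22 = 75.
One more candy then forces some flavor to 23, so 75 + 1 = 76.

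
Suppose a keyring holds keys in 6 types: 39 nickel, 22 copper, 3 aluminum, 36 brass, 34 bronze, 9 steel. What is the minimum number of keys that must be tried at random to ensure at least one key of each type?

The hardest type to obtain is aluminum: we could draw every other key first — 143 − 3 = 140 keys — without a single aluminum one.
The next draw must be aluminum, so 140 + 1 = 141.

141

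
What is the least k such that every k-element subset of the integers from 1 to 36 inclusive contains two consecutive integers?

Partition {1, …, 36} into 18 pairs: {1,2}, {3,4}, …, {35,36}.
Choosing 18 integers — say the 18 even numbers 2, 4, …, 36 — takes one from each pair and avoids the property.
Choosing 19 forces two into the same pair by pigeonhole, and those are consecutive. So 19.

19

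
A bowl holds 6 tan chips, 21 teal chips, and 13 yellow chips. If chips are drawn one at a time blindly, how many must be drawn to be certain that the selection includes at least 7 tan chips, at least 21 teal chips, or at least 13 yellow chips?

The worst case stops just short of every target: 6 tan, 20 teal, 12 yellow — 6 + 20 + 12 = 38 chips.
One more chip must push some color to its target, so 38 + 1 = 39.

39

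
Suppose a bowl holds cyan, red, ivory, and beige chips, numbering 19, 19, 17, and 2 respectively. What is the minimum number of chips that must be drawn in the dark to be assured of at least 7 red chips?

The worst case draws every non-red chip first: 19 + 17 + 2 = 38.
The next 7 draws are then forced to be red, giving 38 + 7 = 45.

45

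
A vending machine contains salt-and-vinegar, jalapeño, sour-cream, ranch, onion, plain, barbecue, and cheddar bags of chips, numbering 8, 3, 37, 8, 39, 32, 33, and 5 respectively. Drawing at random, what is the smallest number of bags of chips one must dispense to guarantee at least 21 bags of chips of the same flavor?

105

Treat the 8 flavors as pigeonholes.
In the worst case we take at most 20 of each flavor, but all 8 salt-and-vinegar, all 3 jalapeño, all 8 ranch, and all 5 cheddar (fewer than 20), giving 8 + 3 + 20 + 8 + 20 + 20 + 20 + 5 = 104.
One more bag of chips then forces some flavor to 21, so 104 + 1 = 105.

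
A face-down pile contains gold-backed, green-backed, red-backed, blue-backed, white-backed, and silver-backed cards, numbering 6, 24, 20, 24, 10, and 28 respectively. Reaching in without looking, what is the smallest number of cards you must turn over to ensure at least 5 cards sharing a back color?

25

Treat the 6 back colors as pigeonholes.
The worst case takes 4 cards of each back color without reaching 5 of any: 6 × 4 = 24.
The next card must bring some back color to 5, so 24 + 1 = 25.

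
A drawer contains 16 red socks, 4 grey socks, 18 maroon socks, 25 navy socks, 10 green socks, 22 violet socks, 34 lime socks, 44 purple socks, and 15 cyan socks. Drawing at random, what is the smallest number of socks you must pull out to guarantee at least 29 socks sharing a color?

Treat the 9 colors as pigeonholes.
In the worst case we take at most 28 of each color, but all 16 red, all 4 grey, all 18 maroon, all 25 navy, all 10 green, all 22 violet, and all 15 cyan (fewer than 28), giving 16 + 4 + 18 + 25 + 10 + 22 + 28 + 28 + 15 = 166.
One more sock then forces some color to 29, so 166 + 1 = 167.

167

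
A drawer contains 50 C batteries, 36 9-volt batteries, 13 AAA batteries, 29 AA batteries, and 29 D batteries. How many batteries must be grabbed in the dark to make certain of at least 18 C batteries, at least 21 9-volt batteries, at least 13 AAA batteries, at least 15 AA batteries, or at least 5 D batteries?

The worst case stops just short of every target: 17 C, 20 9-volt, 12 AAA, 14 AA, 4 D — 17 + 20 + 12 + 14 + 4 = 67 batteries.
One more battery must push some type to its target, so 67 + 1 = 68.

68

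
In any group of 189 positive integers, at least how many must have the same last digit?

19

The 189 positive integers fall into 10 possible last digits.
If each of the 10 possible last digits held at most 18, the total would be at most 10 × 18 = 180 < 189, a contradiction.
So at least one holds ⌈189/10⌉ = 19.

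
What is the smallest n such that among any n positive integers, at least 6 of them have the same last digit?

There are 10 possible last digits acting as pigeonholes.
With 10 × 5 = 50 positive integers we could place exactly 5 in each, with no class reaching 6.
One more forces some class to hold 6, so 50 + 1 = 51.

51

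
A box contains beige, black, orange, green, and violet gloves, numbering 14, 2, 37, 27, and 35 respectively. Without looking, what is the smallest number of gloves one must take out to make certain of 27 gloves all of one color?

95

Treat the 5 colors as pigeonholes.
In the worst case we take at most 26 of each color, but all 14 beige and all 2 black (fewer than 26), giving 14 + 2 + 26 + 26 + 26 = 94.
One more glove then forces some color to 27, so 94 + 1 = 95.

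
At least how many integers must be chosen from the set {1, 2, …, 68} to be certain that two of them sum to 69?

35

Partition {1, …, 68} into 34 pairs: {1,68}, {2,67}, …, {34,35}.
Choosing 34 integers — say the integers 1 through 34 — takes one from each pair and avoids the property.
Choosing 35 forces two into the same pair by pigeonhole, and those sum to 69. So 35.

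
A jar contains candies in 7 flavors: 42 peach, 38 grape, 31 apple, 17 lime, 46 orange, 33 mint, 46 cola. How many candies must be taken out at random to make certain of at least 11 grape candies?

226

The worst case draws every non-grape candy first: 42 + 31 + 17 + 46 + 33 + 46 = 215.
The next 11 draws are then forced to be grape, giving 215 + 11 = 226.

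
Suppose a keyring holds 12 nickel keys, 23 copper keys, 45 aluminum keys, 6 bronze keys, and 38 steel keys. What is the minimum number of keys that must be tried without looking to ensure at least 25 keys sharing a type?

90

In the worst case we take at most 24 of each type, but all 12 nickel, all 23 copper, and all 6 bronze (fewer than 24), giving 12 + 23 + 24 + 6 + 24 = 89.
One more key then forces some type to 25, so 89 + 1 = 90.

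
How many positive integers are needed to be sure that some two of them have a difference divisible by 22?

23

Use the pigeonhole principle on residue classes: two integers differ by a multiple of 22 exactly when they share a remainder mod 22.
There are 22 residue classes mod 22, so 22 integers can all lie in distinct classes.
One more integer must repeat a residue, giving a difference divisible by 22. So n = 22 + 1 = 23.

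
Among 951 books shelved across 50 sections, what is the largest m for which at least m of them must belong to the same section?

If each of the 50 sections held at most 19, the total would be at most 50 × 19 = 950 < 951, a contradiction.
So at least one holds ⌈951/50⌉ = 20.

20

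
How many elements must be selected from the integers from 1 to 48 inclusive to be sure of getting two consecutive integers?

25

Partition {1, …, 48} into 24 pairs: {1,2}, {3,4}, …, {47,48}.
Choosing 24 integers — say the 24 even numbers 2, 4, …, 48 — takes one from each pair and avoids the property.
Choosing 25 forces two into the same pair by pigeonhole, and those are consecutive. So 25.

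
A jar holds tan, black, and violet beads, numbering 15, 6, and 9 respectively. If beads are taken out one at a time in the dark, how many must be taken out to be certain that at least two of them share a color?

The worst case takes 1 bead of each color without reaching 2 of any: 3 × 1 = 3.
The next bead must bring some color to 2, so 3 + 1 = 4.

4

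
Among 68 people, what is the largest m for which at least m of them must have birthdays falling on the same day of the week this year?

10

If each of the 7 days of the week held at most 9, the total would be at most 7 × 9 = 63 < 68, a contradiction.
So at least one holds ⌈68/7⌉ = 10.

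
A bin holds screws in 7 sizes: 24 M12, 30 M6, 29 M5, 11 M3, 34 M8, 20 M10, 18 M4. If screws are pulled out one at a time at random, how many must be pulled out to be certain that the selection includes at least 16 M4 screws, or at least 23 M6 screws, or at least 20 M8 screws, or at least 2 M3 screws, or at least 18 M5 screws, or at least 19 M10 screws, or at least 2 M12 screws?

94

The worst case stops just short of every target: 1 M12, 22 M6, 17 M5, 1 M3, 19 M8, 18 M10, 15 M4 — 1 + 22 + 17 + 1 + 19 + 18 + 15 = 93 screws.
One more screw must push some size to its target, so 93 + 1 = 94.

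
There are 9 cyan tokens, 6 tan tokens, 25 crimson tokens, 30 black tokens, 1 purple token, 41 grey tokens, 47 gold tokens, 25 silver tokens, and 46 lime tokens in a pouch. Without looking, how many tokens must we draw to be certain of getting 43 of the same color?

222

Treat the 9 colors as pigeonholes.
In the worst case we take at most 42 of each color, but all 9 cyan, all 6 tan, all 25 crimson, all 30 black, all 1 purple, all 41 grey, and all 25 silver (fewer than 42), giving 9 + 6 + 25 + 30 + 1 + 41 + 42 + 25 + 42 = 221.
One more token then forces some color to 43, so 221 + 1 = 222.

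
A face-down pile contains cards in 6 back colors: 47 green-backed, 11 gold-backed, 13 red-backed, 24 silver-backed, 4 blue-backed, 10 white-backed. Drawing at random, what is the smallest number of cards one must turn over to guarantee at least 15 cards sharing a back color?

67

Treat the 6 back colors as pigeonholes.
In the worst case we take at most 14 of each back color, but all 11 gold-backed, all 13 red-backed, all 4 blue-backed, and all 10 white-backed (fewer than 14), giving 14 + 11 + 13 + 14 + 4 + 10 = 66.
One more card then forces some back color to 15, so 66 + 1 = 67.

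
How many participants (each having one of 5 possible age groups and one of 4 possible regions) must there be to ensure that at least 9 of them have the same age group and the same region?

There are 5 × 4 = 20 (age group, region) combinations acting as pigeonholes.
With 20 × 8 = 160 participants we could place exactly 8 in each, with no (age group, region) pair reaching 9.
One more forces some (age group, region) pair to hold 9, so 160 + 1 = 161.

161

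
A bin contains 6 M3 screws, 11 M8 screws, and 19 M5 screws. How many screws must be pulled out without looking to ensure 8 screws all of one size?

In the worst case we take at most 7 of each size, but all 6 M3 (fewer than 7), giving 6 + 7 + 7 = 20.
One more screw then forces some size to 8, so 20 + 1 = 21.

21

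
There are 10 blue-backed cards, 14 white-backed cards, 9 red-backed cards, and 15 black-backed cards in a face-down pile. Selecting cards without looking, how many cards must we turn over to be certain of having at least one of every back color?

40

The hardest back color to obtain is red-backed: we could draw every other card first — 48 − 9 = 39 cards — without a single red-backed one.
The next draw must be red-backed, so 39 + 1 = 40.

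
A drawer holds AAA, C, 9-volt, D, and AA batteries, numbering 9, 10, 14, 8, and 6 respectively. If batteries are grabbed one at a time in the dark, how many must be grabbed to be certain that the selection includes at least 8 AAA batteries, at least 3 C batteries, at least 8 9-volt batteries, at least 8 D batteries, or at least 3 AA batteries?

Each of the 5 types has its own threshold; avoid all of them simultaneously.
The worst case stops just short of every target: 7 AAA, 2 C, 7 9-volt, 7 D, 2 AA — 7 + 2 + 7 + 7 + 2 = 25 batteries.
One more battery must push some type to its target, so 25 + 1 = 26.

26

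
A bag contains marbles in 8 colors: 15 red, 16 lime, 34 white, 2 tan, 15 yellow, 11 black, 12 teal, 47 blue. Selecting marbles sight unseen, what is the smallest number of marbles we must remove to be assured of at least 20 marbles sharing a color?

110

In the worst case we take at most 19 of each color, but all 15 red, all 16 lime, all 2 tan, all 15 yellow, all 11 black, and all 12 teal (fewer than 19), giving 15 + 16 + 19 + 2 + 15 + 11 + 12 + 19 = 109.
One more marble then forces some color to 20, so 109 + 1 = 110.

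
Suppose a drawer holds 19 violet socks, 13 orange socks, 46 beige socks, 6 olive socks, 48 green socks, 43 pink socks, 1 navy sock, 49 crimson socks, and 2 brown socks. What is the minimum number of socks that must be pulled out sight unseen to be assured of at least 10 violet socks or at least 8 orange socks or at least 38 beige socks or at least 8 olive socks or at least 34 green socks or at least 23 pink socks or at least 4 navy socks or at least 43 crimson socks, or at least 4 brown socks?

The worst case stops just short of every target: 9 violet, 7 orange, 37 beige, all 6 olive, 33 green, 22 pink, all 1 navy, 42 crimson, all 2 brown — 9 + 7 + 37 + 6 + 33 + 22 + 1 + 42 + 2 = 159 socks.
One more sock must push some color to its target, so 159 + 1 = 160.

160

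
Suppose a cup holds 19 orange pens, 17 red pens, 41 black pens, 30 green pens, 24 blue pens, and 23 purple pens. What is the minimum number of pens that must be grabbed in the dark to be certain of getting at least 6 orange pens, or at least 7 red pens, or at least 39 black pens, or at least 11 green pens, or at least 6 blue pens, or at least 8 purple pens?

The worst case stops just short of every target: 5 orange, 6 red, 38 black, 10 green, 5 blue, 7 purple — 5 + 6 + 38 + 10 + 5 + 7 = 71 pens.
One more pen must push some ink color to its target, so 71 + 1 = 72.

72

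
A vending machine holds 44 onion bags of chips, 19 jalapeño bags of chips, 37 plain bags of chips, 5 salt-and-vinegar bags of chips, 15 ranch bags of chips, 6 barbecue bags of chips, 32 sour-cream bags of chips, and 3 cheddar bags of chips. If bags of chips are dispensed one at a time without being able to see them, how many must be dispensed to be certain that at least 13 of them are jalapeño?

155

The worst case draws every non-jalapeño bag of chips first: 44 + 37 + 5 + 15 + 6 + 32 + 3 = 142.
The next 13 draws are then forced to be jalapeño, giving 142 + 13 = 155.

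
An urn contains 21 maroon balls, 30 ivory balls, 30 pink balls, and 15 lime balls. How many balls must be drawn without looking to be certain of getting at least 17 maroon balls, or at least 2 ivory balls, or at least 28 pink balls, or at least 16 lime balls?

60

The worst case stops just short of every target: 16 maroon, 1 ivory, 27 pink, 15 lime — 16 + 1 + 27 + 15 = 59 balls.
One more ball must push some color to its target, so 59 + 1 = 60.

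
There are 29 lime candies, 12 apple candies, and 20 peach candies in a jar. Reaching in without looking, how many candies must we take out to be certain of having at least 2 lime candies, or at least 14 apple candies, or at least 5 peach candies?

18

The worst case stops just short of every target: 1 lime, all 12 apple, 4 peach — 1 + 12 + 4 = 17 candies.
One more candy must push some flavor to its target, so 17 + 1 = 18.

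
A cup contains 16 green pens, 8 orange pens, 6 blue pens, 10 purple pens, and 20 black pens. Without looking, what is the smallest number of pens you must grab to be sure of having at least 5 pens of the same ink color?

21

The worst case takes 4 pens of each ink color without reaching 5 of any: 5 × 4 = 20.
The next pen must bring some ink color to 5, so 20 + 1 = 21.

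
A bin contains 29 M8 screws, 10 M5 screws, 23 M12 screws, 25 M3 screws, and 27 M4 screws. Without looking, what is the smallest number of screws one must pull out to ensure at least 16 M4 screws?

103

The worst case draws every non-M4 screw first: 29 + 10 + 23 + 25 = 87.
The next 16 draws are then forced to be M4, giving 87 + 16 = 103.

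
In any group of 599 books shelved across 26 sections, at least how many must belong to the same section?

The 599 books fall into 26 sections.
If each of the 26 sections held at most 23, the total would be at most 26 × 23 = 598 < 599, a contradiction.
So at least one holds ⌈599/26⌉ = 24.

24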